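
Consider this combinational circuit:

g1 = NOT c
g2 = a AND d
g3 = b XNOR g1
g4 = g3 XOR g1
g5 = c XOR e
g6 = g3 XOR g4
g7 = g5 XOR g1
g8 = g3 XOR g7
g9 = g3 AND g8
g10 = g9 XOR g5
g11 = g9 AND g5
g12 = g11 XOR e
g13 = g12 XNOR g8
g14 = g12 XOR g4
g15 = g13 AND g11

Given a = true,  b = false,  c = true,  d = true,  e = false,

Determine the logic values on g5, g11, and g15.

g1 = NOT c = NOT true = false
g3 = b XNOR g1 = false XNOR false = true
g5 = c XOR e = true XOR false = true
g7 = g5 XOR g1 = true XOR false = true
g8 = g3 XOR g7 = true XOR true = false
g9 = g3 AND g8 = true AND false = false
g11 = g9 AND g5 = false AND true = false
g12 = g11 XOR e = false XOR false = false
g13 = g12 XNOR g8 = false XNOR false = true
g15 = g13 AND g11 = true AND false = false

g5 = true  g11 = false  g15 = false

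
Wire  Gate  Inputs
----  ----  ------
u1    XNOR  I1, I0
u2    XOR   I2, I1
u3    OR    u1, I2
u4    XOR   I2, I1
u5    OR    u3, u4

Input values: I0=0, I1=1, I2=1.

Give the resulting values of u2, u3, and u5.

u1 = I1 XNOR I0 = 1 XNOR 0 = 0
u2 = I2 XOR I1 = 1 XOR 1 = 0
u3 = u1 OR I2 = 0 OR 1 = 1
u4 = I2 XOR I1 = 1 XOR 1 = 0
u5 = u3 OR u4 = 1 OR 0 = 1

u2 = 0, u3 = 1, u5 = 1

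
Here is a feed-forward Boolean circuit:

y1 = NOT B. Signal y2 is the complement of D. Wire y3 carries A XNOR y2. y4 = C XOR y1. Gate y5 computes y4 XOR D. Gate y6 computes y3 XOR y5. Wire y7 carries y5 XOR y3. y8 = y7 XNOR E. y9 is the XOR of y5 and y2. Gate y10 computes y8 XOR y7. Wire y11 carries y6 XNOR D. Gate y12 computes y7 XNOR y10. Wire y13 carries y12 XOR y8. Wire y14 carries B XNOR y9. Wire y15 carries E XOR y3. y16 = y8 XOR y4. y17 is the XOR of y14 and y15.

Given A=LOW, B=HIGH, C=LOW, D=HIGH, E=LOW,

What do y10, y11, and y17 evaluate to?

y1 = NOT B = NOT HIGH = LOW
y2 = NOT D = NOT HIGH = LOW
y3 = A XNOR y2 = LOW XNOR LOW = HIGH
y4 = C XOR y1 = LOW XOR LOW = LOW
y5 = y4 XOR D = LOW XOR HIGH = HIGH
y6 = y3 XOR y5 = HIGH XOR HIGH = LOW
y7 = y5 XOR y3 = HIGH XOR HIGH = LOW
y8 = y7 XNOR E = LOW XNOR LOW = HIGH
y9 = y5 XOR y2 = HIGH XOR LOW = HIGH
y10 = y8 XOR y7 = HIGH XOR LOW = HIGH
y11 = y6 XNOR D = LOW XNOR HIGH = LOW
y14 = B XNOR y9 = HIGH XNOR HIGH = HIGH
y15 = E XOR y3 = LOW XOR HIGH = HIGH
y17 = y14 XOR y15 = HIGH XOR HIGH = LOW

y10 = HIGH, y11 = LOW, y17 = LOW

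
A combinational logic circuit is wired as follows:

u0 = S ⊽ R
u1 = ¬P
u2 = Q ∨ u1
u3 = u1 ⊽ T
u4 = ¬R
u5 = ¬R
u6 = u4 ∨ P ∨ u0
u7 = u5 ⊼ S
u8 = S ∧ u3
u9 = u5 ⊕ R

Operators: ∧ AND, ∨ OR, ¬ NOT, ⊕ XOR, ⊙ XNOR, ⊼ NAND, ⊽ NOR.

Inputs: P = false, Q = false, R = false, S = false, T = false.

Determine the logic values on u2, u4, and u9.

u1 = NOT P = NOT false = true
u2 = Q OR u1 = false OR true = true
u4 = NOT R = NOT false = true
u5 = NOT R = NOT false = true
u9 = u5 XOR R = true XOR false = true

u2 = true, u4 = true, u9 = true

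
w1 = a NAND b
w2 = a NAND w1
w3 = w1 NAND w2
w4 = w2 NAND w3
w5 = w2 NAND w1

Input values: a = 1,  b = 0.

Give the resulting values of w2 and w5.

w1 = a NAND b = 1 NAND 0 = 1
w2 = a NAND w1 = 1 NAND 1 = 0
w5 = w2 NAND w1 = 0 NAND 1 = 1

w2 = 0, w5 = 1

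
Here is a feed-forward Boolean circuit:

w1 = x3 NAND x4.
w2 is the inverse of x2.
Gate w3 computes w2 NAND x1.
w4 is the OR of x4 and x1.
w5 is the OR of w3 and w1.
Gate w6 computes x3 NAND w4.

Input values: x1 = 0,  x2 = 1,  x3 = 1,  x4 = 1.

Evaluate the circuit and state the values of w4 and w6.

w4 = x4 OR x1 = 1 OR 0 = 1
w6 = x3 NAND w4 = 1 NAND 1 = 0

w4 = 1; w6 = 0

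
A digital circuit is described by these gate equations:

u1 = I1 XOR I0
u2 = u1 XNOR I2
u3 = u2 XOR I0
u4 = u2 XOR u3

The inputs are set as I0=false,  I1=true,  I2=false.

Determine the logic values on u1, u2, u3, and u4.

u1 = true, u2 = false, u3 = false, u4 = false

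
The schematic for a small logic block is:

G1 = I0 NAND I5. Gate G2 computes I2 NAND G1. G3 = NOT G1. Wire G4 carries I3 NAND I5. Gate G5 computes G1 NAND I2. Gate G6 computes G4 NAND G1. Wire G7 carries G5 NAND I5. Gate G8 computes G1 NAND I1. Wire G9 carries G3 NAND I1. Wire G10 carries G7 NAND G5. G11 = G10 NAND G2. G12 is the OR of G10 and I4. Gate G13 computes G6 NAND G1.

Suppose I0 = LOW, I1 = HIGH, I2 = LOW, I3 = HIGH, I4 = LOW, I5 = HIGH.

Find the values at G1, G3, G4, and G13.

G1 = HIGH, G3 = LOW, G4 = LOW, G13 = LOW

G1 = I0 NAND I5 = LOW NAND HIGH = HIGH
G3 = NOT G1 = NOT HIGH = LOW
G4 = I3 NAND I5 = HIGH NAND HIGH = LOW
G6 = G4 NAND G1 = LOW NAND HIGH = HIGH
G13 = G6 NAND G1 = HIGH NAND HIGH = LOW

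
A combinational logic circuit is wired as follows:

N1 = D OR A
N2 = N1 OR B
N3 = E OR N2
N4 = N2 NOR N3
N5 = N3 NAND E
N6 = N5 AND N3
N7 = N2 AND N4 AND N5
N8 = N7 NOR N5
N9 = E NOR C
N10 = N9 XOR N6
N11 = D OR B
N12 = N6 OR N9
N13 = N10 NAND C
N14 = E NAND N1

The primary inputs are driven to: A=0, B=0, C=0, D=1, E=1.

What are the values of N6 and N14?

N6 = 0; N14 = 0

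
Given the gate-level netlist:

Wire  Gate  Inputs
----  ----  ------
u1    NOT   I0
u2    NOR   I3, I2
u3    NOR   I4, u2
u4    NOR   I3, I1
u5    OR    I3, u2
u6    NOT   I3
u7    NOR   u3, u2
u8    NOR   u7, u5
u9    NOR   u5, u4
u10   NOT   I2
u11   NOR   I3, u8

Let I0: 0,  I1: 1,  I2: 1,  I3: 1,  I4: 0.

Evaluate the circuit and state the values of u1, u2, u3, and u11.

u1 = 1  u2 = 0  u3 = 1  u11 = 0

u1 = NOT I0 = NOT 0 = 1
u2 = I3 NOR I2 = 1 NOR 1 = 0
u3 = I4 NOR u2 = 0 NOR 0 = 1
u5 = I3 OR u2 = 1 OR 0 = 1
u7 = u3 NOR u2 = 1 NOR 0 = 0
u8 = u7 NOR u5 = 0 NOR 1 = 0
u11 = I3 NOR u8 = 1 NOR 0 = 0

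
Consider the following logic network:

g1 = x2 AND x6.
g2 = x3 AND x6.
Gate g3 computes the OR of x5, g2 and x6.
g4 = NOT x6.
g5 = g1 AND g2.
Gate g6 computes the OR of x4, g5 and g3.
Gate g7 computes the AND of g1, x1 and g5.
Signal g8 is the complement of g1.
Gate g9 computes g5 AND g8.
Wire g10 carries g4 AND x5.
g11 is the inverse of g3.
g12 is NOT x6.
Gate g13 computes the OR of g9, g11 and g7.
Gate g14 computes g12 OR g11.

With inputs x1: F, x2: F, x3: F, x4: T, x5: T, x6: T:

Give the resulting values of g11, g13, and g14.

g11 = F  g13 = F  g14 = F

g1 = x2 AND x6 = F AND T = F
g2 = x3 AND x6 = F AND T = F
g3 = x5 OR g2 OR x6 = T OR F OR T = T
g5 = g1 AND g2 = F AND F = F
g7 = g1 AND x1 AND g5 = F AND F AND F = F
g8 = NOT g1 = NOT F = T
g9 = g5 AND g8 = F AND T = F
g11 = NOT g3 = NOT T = F
g12 = NOT x6 = NOT T = F
g13 = g9 OR g11 OR g7 = F OR F OR F = F
g14 = g12 OR g11 = F OR F = F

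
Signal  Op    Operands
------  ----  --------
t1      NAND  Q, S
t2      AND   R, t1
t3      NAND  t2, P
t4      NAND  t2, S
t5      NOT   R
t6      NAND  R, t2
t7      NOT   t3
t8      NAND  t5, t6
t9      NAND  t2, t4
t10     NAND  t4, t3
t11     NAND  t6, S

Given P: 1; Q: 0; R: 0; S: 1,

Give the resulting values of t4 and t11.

t1 = Q NAND S = 0 NAND 1 = 1
t2 = R AND t1 = 0 AND 1 = 0
t4 = t2 NAND S = 0 NAND 1 = 1
t6 = R NAND t2 = 0 NAND 0 = 1
t11 = t6 NAND S = 1 NAND 1 = 0

t4 = 1, t11 = 0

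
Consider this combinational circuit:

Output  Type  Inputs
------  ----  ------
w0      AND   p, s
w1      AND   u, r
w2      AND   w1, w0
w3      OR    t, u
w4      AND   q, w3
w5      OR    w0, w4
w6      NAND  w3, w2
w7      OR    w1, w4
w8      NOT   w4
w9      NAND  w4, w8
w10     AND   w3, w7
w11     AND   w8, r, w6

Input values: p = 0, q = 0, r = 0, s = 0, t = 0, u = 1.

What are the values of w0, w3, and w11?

w0 = 0, w3 = 1, w11 = 0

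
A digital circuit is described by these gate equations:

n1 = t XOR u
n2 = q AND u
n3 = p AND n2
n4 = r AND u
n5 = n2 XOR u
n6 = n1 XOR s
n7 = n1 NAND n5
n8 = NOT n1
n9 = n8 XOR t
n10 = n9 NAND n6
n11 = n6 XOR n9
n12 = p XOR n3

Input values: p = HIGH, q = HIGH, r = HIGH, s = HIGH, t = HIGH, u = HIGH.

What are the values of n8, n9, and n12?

n8 = HIGH; n9 = LOW; n12 = LOW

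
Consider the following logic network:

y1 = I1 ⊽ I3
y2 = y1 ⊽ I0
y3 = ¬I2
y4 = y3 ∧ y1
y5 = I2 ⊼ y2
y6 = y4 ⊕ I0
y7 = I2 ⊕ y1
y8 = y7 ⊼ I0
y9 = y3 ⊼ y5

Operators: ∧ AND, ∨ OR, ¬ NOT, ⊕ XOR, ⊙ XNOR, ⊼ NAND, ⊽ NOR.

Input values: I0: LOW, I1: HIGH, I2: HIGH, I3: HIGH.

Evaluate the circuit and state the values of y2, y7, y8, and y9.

y2 = HIGH  y7 = HIGH  y8 = HIGH  y9 = HIGH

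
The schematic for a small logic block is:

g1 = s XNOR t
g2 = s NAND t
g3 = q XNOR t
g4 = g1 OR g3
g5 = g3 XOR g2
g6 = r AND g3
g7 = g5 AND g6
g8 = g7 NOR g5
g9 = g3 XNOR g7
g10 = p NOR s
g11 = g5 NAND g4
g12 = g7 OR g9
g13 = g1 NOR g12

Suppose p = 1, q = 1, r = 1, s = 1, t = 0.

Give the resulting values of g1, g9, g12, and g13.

g1 = 0; g9 = 1; g12 = 1; g13 = 0

g1 = s XNOR t = 1 XNOR 0 = 0
g2 = s NAND t = 1 NAND 0 = 1
g3 = q XNOR t = 1 XNOR 0 = 0
g5 = g3 XOR g2 = 0 XOR 1 = 1
g6 = r AND g3 = 1 AND 0 = 0
g7 = g5 AND g6 = 1 AND 0 = 0
g9 = g3 XNOR g7 = 0 XNOR 0 = 1
g12 = g7 OR g9 = 0 OR 1 = 1
g13 = g1 NOR g12 = 0 NOR 1 = 0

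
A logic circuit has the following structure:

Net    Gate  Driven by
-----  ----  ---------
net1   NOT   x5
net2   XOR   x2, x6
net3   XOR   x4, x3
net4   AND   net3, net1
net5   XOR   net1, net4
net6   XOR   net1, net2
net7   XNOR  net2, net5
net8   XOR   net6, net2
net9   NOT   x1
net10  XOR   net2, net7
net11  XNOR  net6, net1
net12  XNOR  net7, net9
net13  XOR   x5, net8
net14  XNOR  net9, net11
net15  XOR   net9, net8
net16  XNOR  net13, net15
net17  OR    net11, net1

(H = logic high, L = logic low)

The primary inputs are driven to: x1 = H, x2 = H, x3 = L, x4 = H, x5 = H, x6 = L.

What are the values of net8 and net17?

net8 = L  net17 = L

net1 = NOT x5 = NOT H = L
net2 = x2 XOR x6 = H XOR L = H
net6 = net1 XOR net2 = L XOR H = H
net8 = net6 XOR net2 = H XOR H = L
net11 = net6 XNOR net1 = H XNOR L = L
net17 = net11 OR net1 = L OR L = L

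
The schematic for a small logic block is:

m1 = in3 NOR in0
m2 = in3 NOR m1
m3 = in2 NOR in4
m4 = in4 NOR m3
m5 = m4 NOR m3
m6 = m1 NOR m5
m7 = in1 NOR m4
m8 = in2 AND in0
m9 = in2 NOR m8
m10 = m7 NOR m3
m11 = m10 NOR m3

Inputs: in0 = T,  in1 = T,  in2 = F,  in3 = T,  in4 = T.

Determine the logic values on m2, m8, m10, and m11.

m2 = F, m8 = F, m10 = T, m11 = F

m1 = in3 NOR in0 = T NOR T = F
m2 = in3 NOR m1 = T NOR F = F
m3 = in2 NOR in4 = F NOR T = F
m4 = in4 NOR m3 = T NOR F = F
m7 = in1 NOR m4 = T NOR F = F
m8 = in2 AND in0 = F AND T = F
m10 = m7 NOR m3 = F NOR F = T
m11 = m10 NOR m3 = T NOR F = F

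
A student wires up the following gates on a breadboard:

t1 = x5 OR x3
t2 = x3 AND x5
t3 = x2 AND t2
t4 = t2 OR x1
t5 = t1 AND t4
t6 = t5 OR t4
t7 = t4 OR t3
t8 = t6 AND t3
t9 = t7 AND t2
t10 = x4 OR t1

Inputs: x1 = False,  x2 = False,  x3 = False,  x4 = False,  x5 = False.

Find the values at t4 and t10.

t4 = False  t10 = False

t1 = x5 OR x3 = False OR False = False
t2 = x3 AND x5 = False AND False = False
t4 = t2 OR x1 = False OR False = False
t10 = x4 OR t1 = False OR False = False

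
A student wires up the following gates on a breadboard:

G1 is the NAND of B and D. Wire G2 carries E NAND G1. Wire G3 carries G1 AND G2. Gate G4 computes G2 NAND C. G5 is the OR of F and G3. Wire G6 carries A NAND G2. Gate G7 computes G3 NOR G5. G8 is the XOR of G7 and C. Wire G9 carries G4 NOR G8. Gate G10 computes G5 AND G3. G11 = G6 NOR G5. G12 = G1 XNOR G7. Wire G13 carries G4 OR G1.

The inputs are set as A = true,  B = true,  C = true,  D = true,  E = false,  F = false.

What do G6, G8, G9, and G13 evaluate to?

G6 = false, G8 = false, G9 = true, G13 = false

G1 = B NAND D = true NAND true = false
G2 = E NAND G1 = false NAND false = true
G3 = G1 AND G2 = false AND true = false
G4 = G2 NAND C = true NAND true = false
G5 = F OR G3 = false OR false = false
G6 = A NAND G2 = true NAND true = false
G7 = G3 NOR G5 = false NOR false = true
G8 = G7 XOR C = true XOR true = false
G9 = G4 NOR G8 = false NOR false = true
G13 = G4 OR G1 = false OR false = false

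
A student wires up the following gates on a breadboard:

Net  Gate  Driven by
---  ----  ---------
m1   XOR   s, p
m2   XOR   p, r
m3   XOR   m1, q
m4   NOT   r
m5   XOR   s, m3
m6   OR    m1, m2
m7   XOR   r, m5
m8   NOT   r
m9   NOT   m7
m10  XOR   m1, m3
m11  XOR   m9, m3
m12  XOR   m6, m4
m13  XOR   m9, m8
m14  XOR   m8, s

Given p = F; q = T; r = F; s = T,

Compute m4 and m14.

m4 = T; m14 = F

m4 = NOT r = NOT F = T
m8 = NOT r = NOT F = T
m14 = m8 XOR s = T XOR T = F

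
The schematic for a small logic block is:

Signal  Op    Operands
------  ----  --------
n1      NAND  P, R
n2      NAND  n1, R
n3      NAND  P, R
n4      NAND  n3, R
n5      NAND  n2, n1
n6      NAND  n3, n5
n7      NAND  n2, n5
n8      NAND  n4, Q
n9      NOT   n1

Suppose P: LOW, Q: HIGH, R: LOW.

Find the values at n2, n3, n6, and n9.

n1 = P NAND R = LOW NAND LOW = HIGH
n2 = n1 NAND R = HIGH NAND LOW = HIGH
n3 = P NAND R = LOW NAND LOW = HIGH
n5 = n2 NAND n1 = HIGH NAND HIGH = LOW
n6 = n3 NAND n5 = HIGH NAND LOW = HIGH
n9 = NOT n1 = NOT HIGH = LOW

n2 = HIGH, n3 = HIGH, n6 = HIGH, n9 = LOW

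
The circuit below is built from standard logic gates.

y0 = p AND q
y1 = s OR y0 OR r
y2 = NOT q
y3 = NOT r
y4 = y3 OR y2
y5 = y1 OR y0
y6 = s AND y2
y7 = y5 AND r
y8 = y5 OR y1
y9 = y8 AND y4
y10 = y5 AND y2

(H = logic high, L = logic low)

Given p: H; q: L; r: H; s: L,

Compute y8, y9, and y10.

y0 = p AND q = H AND L = L
y1 = s OR y0 OR r = L OR L OR H = H
y2 = NOT q = NOT L = H
y3 = NOT r = NOT H = L
y4 = y3 OR y2 = L OR H = H
y5 = y1 OR y0 = H OR L = H
y8 = y5 OR y1 = H OR H = H
y9 = y8 AND y4 = H AND H = H
y10 = y5 AND y2 = H AND H = H

y8 = H  y9 = H  y10 = H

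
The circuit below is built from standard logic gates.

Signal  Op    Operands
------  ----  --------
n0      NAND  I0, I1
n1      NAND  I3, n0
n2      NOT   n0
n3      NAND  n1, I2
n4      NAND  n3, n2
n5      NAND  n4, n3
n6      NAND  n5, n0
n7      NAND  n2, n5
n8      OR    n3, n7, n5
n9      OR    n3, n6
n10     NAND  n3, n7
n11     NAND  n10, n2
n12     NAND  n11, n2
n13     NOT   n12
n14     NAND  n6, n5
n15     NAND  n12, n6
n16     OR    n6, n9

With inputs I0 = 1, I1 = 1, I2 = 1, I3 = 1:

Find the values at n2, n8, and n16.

n0 = I0 NAND I1 = 1 NAND 1 = 0
n1 = I3 NAND n0 = 1 NAND 0 = 1
n2 = NOT n0 = NOT 0 = 1
n3 = n1 NAND I2 = 1 NAND 1 = 0
n4 = n3 NAND n2 = 0 NAND 1 = 1
n5 = n4 NAND n3 = 1 NAND 0 = 1
n6 = n5 NAND n0 = 1 NAND 0 = 1
n7 = n2 NAND n5 = 1 NAND 1 = 0
n8 = n3 OR n7 OR n5 = 0 OR 0 OR 1 = 1
n9 = n3 OR n6 = 0 OR 1 = 1
n16 = n6 OR n9 = 1 OR 1 = 1

n2 = 1  n8 = 1  n16 = 1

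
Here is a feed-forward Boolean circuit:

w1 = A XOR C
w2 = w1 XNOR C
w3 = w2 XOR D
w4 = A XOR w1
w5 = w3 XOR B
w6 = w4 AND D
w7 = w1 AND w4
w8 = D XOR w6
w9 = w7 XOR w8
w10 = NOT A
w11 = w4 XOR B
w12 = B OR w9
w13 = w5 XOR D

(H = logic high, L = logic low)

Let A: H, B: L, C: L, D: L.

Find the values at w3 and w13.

w3 = L, w13 = L

w1 = A XOR C = H XOR L = H
w2 = w1 XNOR C = H XNOR L = L
w3 = w2 XOR D = L XOR L = L
w5 = w3 XOR B = L XOR L = L
w13 = w5 XOR D = L XOR L = L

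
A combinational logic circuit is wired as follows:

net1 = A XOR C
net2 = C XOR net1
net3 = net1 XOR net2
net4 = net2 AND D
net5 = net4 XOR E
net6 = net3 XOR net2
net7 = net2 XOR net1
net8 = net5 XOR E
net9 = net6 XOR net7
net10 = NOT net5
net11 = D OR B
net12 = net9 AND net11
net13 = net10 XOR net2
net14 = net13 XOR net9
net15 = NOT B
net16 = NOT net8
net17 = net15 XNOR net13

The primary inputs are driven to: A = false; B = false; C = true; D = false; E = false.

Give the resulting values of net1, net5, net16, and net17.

net1 = true  net5 = false  net16 = true  net17 = true

net1 = A XOR C = false XOR true = true
net2 = C XOR net1 = true XOR true = false
net4 = net2 AND D = false AND false = false
net5 = net4 XOR E = false XOR false = false
net8 = net5 XOR E = false XOR false = false
net10 = NOT net5 = NOT false = true
net13 = net10 XOR net2 = true XOR false = true
net15 = NOT B = NOT false = true
net16 = NOT net8 = NOT false = true
net17 = net15 XNOR net13 = true XNOR true = true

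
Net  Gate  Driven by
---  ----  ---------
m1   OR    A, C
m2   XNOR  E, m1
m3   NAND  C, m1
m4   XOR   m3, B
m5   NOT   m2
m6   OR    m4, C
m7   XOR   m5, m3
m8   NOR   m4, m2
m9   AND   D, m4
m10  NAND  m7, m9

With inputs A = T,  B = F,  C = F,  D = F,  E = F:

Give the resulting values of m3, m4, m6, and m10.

m1 = A OR C = T OR F = T
m2 = E XNOR m1 = F XNOR T = F
m3 = C NAND m1 = F NAND T = T
m4 = m3 XOR B = T XOR F = T
m5 = NOT m2 = NOT F = T
m6 = m4 OR C = T OR F = T
m7 = m5 XOR m3 = T XOR T = F
m9 = D AND m4 = F AND T = F
m10 = m7 NAND m9 = F NAND F = T

m3 = T  m4 = T  m6 = T  m10 = T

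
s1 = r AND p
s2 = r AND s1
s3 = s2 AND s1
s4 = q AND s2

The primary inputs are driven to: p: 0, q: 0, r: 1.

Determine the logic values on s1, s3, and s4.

s1 = 0, s3 = 0, s4 = 0

s1 = r AND p = 1 AND 0 = 0
s2 = r AND s1 = 1 AND 0 = 0
s3 = s2 AND s1 = 0 AND 0 = 0
s4 = q AND s2 = 0 AND 0 = 0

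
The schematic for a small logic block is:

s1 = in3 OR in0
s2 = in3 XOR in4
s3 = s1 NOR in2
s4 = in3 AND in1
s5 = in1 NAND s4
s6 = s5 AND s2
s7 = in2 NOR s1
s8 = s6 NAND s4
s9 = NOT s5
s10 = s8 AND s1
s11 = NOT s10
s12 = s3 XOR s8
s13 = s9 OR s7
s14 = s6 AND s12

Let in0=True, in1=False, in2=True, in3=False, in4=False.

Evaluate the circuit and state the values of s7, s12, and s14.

s1 = in3 OR in0 = False OR True = True
s2 = in3 XOR in4 = False XOR False = False
s3 = s1 NOR in2 = True NOR True = False
s4 = in3 AND in1 = False AND False = False
s5 = in1 NAND s4 = False NAND False = True
s6 = s5 AND s2 = True AND False = False
s7 = in2 NOR s1 = True NOR True = False
s8 = s6 NAND s4 = False NAND False = True
s12 = s3 XOR s8 = False XOR True = True
s14 = s6 AND s12 = False AND True = False

s7 = False, s12 = True, s14 = False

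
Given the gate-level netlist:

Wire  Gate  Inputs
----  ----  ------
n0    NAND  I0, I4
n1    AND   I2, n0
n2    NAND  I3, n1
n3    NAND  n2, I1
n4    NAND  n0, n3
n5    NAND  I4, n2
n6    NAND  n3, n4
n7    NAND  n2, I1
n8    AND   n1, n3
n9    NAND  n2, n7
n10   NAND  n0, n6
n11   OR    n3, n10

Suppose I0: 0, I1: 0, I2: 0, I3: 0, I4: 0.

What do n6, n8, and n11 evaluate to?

n6 = 1  n8 = 0  n11 = 1

n0 = I0 NAND I4 = 0 NAND 0 = 1
n1 = I2 AND n0 = 0 AND 1 = 0
n2 = I3 NAND n1 = 0 NAND 0 = 1
n3 = n2 NAND I1 = 1 NAND 0 = 1
n4 = n0 NAND n3 = 1 NAND 1 = 0
n6 = n3 NAND n4 = 1 NAND 0 = 1
n8 = n1 AND n3 = 0 AND 1 = 0
n10 = n0 NAND n6 = 1 NAND 1 = 0
n11 = n3 OR n10 = 1 OR 0 = 1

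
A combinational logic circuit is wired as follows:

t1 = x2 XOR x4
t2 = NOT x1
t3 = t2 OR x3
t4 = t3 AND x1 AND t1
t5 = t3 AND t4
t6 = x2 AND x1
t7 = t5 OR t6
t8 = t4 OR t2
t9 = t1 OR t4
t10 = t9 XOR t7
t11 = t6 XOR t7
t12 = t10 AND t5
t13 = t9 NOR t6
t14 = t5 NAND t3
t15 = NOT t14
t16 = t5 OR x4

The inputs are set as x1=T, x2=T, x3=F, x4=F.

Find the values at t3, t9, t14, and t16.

t3 = F, t9 = T, t14 = T, t16 = F

t1 = x2 XOR x4 = T XOR F = T
t2 = NOT x1 = NOT T = F
t3 = t2 OR x3 = F OR F = F
t4 = t3 AND x1 AND t1 = F AND T AND T = F
t5 = t3 AND t4 = F AND F = F
t9 = t1 OR t4 = T OR F = T
t14 = t5 NAND t3 = F NAND F = T
t16 = t5 OR x4 = F OR F = F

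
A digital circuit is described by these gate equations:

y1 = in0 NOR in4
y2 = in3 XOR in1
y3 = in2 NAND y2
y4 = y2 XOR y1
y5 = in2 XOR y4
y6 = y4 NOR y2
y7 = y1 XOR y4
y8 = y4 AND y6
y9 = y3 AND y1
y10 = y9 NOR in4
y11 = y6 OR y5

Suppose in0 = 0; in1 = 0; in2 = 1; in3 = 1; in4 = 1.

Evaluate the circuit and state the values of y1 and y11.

y1 = 0  y11 = 0

y1 = in0 NOR in4 = 0 NOR 1 = 0
y2 = in3 XOR in1 = 1 XOR 0 = 1
y4 = y2 XOR y1 = 1 XOR 0 = 1
y5 = in2 XOR y4 = 1 XOR 1 = 0
y6 = y4 NOR y2 = 1 NOR 1 = 0
y11 = y6 OR y5 = 0 OR 0 = 0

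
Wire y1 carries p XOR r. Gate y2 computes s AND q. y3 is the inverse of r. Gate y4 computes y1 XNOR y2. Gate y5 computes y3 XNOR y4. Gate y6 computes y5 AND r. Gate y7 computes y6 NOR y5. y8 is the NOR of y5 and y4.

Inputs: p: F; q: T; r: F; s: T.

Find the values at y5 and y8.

y1 = p XOR r = F XOR F = F
y2 = s AND q = T AND T = T
y3 = NOT r = NOT F = T
y4 = y1 XNOR y2 = F XNOR T = F
y5 = y3 XNOR y4 = T XNOR F = F
y8 = y5 NOR y4 = F NOR F = T

y5 = F, y8 = T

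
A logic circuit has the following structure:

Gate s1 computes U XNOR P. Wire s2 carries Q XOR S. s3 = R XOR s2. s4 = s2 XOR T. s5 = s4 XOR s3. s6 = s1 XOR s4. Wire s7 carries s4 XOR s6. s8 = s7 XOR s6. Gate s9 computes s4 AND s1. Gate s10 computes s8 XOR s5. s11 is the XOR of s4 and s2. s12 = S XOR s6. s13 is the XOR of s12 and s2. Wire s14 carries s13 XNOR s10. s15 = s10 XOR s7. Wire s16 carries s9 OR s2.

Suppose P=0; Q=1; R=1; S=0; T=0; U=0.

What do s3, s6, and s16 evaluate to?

s3 = 0, s6 = 0, s16 = 1

s1 = U XNOR P = 0 XNOR 0 = 1
s2 = Q XOR S = 1 XOR 0 = 1
s3 = R XOR s2 = 1 XOR 1 = 0
s4 = s2 XOR T = 1 XOR 0 = 1
s6 = s1 XOR s4 = 1 XOR 1 = 0
s9 = s4 AND s1 = 1 AND 1 = 1
s16 = s9 OR s2 = 1 OR 1 = 1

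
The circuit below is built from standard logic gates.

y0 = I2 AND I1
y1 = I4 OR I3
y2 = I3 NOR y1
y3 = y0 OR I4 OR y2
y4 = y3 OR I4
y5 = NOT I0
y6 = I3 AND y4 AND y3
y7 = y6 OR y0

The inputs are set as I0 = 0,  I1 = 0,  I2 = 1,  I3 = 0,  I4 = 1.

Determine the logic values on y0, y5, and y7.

y0 = I2 AND I1 = 1 AND 0 = 0
y1 = I4 OR I3 = 1 OR 0 = 1
y2 = I3 NOR y1 = 0 NOR 1 = 0
y3 = y0 OR I4 OR y2 = 0 OR 1 OR 0 = 1
y4 = y3 OR I4 = 1 OR 1 = 1
y5 = NOT I0 = NOT 0 = 1
y6 = I3 AND y4 AND y3 = 0 AND 1 AND 1 = 0
y7 = y6 OR y0 = 0 OR 0 = 0

y0 = 0  y5 = 1  y7 = 0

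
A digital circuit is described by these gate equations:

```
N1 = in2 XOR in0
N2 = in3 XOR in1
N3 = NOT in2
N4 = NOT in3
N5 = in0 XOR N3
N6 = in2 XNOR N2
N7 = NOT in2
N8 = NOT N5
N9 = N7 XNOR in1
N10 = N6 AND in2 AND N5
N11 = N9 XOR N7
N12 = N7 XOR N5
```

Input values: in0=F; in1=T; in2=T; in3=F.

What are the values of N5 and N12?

N5 = F, N12 = F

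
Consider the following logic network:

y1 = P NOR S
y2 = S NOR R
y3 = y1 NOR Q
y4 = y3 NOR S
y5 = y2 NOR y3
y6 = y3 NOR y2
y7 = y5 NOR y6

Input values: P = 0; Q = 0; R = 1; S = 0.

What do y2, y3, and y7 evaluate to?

y1 = P NOR S = 0 NOR 0 = 1
y2 = S NOR R = 0 NOR 1 = 0
y3 = y1 NOR Q = 1 NOR 0 = 0
y5 = y2 NOR y3 = 0 NOR 0 = 1
y6 = y3 NOR y2 = 0 NOR 0 = 1
y7 = y5 NOR y6 = 1 NOR 1 = 0

y2 = 0; y3 = 0; y7 = 0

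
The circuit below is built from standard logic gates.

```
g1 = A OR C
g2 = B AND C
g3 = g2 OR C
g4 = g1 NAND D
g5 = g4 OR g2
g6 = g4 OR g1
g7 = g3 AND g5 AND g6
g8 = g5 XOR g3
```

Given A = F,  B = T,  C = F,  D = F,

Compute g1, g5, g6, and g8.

g1 = F, g5 = T, g6 = T, g8 = T

g1 = A OR C = F OR F = F
g2 = B AND C = T AND F = F
g3 = g2 OR C = F OR F = F
g4 = g1 NAND D = F NAND F = T
g5 = g4 OR g2 = T OR F = T
g6 = g4 OR g1 = T OR F = T
g8 = g5 XOR g3 = T XOR F = T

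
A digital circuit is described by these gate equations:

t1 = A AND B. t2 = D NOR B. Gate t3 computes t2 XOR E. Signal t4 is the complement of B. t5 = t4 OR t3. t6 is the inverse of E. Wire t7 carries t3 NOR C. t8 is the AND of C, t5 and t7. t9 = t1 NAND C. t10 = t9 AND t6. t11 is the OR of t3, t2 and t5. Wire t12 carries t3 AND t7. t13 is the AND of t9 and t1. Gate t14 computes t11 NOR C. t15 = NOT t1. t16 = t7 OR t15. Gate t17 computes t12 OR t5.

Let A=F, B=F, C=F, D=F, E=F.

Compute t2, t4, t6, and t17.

t2 = T  t4 = T  t6 = T  t17 = T

t2 = D NOR B = F NOR F = T
t3 = t2 XOR E = T XOR F = T
t4 = NOT B = NOT F = T
t5 = t4 OR t3 = T OR T = T
t6 = NOT E = NOT F = T
t7 = t3 NOR C = T NOR F = F
t12 = t3 AND t7 = T AND F = F
t17 = t12 OR t5 = F OR T = T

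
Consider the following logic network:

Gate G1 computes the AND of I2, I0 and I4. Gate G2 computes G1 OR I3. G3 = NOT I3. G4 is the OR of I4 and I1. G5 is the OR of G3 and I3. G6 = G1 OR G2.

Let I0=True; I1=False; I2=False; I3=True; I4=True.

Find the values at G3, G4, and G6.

G1 = I2 AND I0 AND I4 = False AND True AND True = False
G2 = G1 OR I3 = False OR True = True
G3 = NOT I3 = NOT True = False
G4 = I4 OR I1 = True OR False = True
G6 = G1 OR G2 = False OR True = True

G3 = False, G4 = True, G6 = True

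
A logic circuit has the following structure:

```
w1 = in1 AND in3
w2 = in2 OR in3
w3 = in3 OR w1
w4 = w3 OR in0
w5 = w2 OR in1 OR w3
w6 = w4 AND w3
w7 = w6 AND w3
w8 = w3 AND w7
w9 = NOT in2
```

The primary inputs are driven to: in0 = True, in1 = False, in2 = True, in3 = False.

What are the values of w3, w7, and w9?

w3 = False, w7 = False, w9 = False

w1 = in1 AND in3 = False AND False = False
w3 = in3 OR w1 = False OR False = False
w4 = w3 OR in0 = False OR True = True
w6 = w4 AND w3 = True AND False = False
w7 = w6 AND w3 = False AND False = False
w9 = NOT in2 = NOT True = False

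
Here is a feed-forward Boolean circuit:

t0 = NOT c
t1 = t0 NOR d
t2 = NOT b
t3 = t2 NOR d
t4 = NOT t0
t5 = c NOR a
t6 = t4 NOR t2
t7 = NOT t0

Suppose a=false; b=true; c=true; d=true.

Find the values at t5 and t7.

t5 = false, t7 = true

t0 = NOT c = NOT true = false
t5 = c NOR a = true NOR false = false
t7 = NOT t0 = NOT false = true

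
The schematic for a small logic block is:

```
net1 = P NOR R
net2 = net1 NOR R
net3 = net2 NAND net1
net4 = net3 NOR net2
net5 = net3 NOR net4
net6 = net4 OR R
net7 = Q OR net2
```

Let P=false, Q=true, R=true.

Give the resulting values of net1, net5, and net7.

net1 = false, net5 = false, net7 = true

net1 = P NOR R = false NOR true = false
net2 = net1 NOR R = false NOR true = false
net3 = net2 NAND net1 = false NAND false = true
net4 = net3 NOR net2 = true NOR false = false
net5 = net3 NOR net4 = true NOR false = false
net7 = Q OR net2 = true OR false = true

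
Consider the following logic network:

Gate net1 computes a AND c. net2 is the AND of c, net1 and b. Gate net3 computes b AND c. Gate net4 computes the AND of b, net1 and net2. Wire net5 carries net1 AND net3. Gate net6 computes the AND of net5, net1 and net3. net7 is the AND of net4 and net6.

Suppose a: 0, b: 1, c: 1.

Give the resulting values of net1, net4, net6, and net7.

net1 = a AND c = 0 AND 1 = 0
net2 = c AND net1 AND b = 1 AND 0 AND 1 = 0
net3 = b AND c = 1 AND 1 = 1
net4 = b AND net1 AND net2 = 1 AND 0 AND 0 = 0
net5 = net1 AND net3 = 0 AND 1 = 0
net6 = net5 AND net1 AND net3 = 0 AND 0 AND 1 = 0
net7 = net4 AND net6 = 0 AND 0 = 0

net1 = 0  net4 = 0  net6 = 0  net7 = 0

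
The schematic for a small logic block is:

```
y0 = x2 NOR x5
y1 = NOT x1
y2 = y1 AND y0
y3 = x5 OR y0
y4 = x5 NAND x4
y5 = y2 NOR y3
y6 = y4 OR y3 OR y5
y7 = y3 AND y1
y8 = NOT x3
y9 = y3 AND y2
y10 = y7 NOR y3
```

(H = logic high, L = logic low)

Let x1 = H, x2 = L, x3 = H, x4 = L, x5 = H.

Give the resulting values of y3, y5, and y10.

y3 = H; y5 = L; y10 = L

y0 = x2 NOR x5 = L NOR H = L
y1 = NOT x1 = NOT H = L
y2 = y1 AND y0 = L AND L = L
y3 = x5 OR y0 = H OR L = H
y5 = y2 NOR y3 = L NOR H = L
y7 = y3 AND y1 = H AND L = L
y10 = y7 NOR y3 = L NOR H = L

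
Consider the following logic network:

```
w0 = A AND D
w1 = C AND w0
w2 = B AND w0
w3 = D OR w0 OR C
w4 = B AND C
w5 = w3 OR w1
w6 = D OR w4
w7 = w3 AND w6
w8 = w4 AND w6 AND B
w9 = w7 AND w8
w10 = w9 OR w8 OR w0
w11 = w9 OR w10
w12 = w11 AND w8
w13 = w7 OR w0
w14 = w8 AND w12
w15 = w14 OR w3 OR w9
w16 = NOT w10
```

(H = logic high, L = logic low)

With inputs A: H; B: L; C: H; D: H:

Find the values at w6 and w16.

w6 = H, w16 = L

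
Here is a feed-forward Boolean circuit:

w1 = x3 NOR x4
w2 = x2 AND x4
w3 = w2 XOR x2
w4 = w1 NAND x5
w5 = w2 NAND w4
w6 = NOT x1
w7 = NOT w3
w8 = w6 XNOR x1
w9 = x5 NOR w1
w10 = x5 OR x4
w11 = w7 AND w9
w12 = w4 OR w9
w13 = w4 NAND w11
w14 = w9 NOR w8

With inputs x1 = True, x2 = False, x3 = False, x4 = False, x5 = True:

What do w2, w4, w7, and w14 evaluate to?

w2 = False, w4 = False, w7 = True, w14 = True

w1 = x3 NOR x4 = False NOR False = True
w2 = x2 AND x4 = False AND False = False
w3 = w2 XOR x2 = False XOR False = False
w4 = w1 NAND x5 = True NAND True = False
w6 = NOT x1 = NOT True = False
w7 = NOT w3 = NOT False = True
w8 = w6 XNOR x1 = False XNOR True = False
w9 = x5 NOR w1 = True NOR True = False
w14 = w9 NOR w8 = False NOR False = True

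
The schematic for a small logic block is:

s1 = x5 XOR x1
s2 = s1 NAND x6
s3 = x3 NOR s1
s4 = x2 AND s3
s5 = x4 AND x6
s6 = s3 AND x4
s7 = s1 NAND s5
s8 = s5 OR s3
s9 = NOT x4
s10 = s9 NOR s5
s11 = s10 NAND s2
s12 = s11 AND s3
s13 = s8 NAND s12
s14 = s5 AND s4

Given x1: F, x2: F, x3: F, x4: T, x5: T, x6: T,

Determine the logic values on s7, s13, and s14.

s1 = x5 XOR x1 = T XOR F = T
s2 = s1 NAND x6 = T NAND T = F
s3 = x3 NOR s1 = F NOR T = F
s4 = x2 AND s3 = F AND F = F
s5 = x4 AND x6 = T AND T = T
s7 = s1 NAND s5 = T NAND T = F
s8 = s5 OR s3 = T OR F = T
s9 = NOT x4 = NOT T = F
s10 = s9 NOR s5 = F NOR T = F
s11 = s10 NAND s2 = F NAND F = T
s12 = s11 AND s3 = T AND F = F
s13 = s8 NAND s12 = T NAND F = T
s14 = s5 AND s4 = T AND F = F

s7 = F, s13 = T, s14 = F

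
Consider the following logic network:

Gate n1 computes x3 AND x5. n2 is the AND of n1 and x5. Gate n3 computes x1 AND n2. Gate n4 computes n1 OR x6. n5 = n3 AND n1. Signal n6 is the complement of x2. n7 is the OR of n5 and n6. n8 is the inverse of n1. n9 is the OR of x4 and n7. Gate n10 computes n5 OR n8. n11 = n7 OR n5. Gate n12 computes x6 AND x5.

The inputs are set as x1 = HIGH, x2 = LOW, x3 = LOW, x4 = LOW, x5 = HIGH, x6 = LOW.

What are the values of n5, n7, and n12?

n5 = LOW, n7 = HIGH, n12 = LOW

n1 = x3 AND x5 = LOW AND HIGH = LOW
n2 = n1 AND x5 = LOW AND HIGH = LOW
n3 = x1 AND n2 = HIGH AND LOW = LOW
n5 = n3 AND n1 = LOW AND LOW = LOW
n6 = NOT x2 = NOT LOW = HIGH
n7 = n5 OR n6 = LOW OR HIGH = HIGH
n12 = x6 AND x5 = LOW AND HIGH = LOW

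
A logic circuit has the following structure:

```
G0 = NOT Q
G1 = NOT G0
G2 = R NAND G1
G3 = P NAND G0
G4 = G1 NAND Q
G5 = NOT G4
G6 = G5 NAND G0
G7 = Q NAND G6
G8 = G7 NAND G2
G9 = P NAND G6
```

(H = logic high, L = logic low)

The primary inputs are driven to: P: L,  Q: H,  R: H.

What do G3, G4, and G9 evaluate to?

G3 = H; G4 = L; G9 = H

G0 = NOT Q = NOT H = L
G1 = NOT G0 = NOT L = H
G3 = P NAND G0 = L NAND L = H
G4 = G1 NAND Q = H NAND H = L
G5 = NOT G4 = NOT L = H
G6 = G5 NAND G0 = H NAND L = H
G9 = P NAND G6 = L NAND H = H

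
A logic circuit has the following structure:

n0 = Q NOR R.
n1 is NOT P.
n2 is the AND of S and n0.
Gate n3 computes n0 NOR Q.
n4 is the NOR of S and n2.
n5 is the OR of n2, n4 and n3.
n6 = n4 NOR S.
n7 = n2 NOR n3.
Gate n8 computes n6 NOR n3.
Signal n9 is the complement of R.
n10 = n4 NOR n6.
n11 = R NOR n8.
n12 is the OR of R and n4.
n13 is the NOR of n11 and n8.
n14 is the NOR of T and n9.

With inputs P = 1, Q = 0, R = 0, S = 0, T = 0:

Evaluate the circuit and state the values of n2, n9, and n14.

n0 = Q NOR R = 0 NOR 0 = 1
n2 = S AND n0 = 0 AND 1 = 0
n9 = NOT R = NOT 0 = 1
n14 = T NOR n9 = 0 NOR 1 = 0

n2 = 0, n9 = 1, n14 = 0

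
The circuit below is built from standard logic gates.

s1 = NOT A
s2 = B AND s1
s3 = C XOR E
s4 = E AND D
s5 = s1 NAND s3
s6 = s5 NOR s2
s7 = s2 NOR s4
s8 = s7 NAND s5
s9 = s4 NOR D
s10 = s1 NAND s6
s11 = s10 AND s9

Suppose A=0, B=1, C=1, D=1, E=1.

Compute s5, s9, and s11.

s5 = 1, s9 = 0, s11 = 0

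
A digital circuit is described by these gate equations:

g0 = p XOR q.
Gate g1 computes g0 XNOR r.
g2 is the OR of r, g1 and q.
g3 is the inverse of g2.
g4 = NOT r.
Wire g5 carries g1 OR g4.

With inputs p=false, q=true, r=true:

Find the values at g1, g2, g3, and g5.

g1 = true  g2 = true  g3 = false  g5 = true

g0 = p XOR q = false XOR true = true
g1 = g0 XNOR r = true XNOR true = true
g2 = r OR g1 OR q = true OR true OR true = true
g3 = NOT g2 = NOT true = false
g4 = NOT r = NOT true = false
g5 = g1 OR g4 = true OR false = true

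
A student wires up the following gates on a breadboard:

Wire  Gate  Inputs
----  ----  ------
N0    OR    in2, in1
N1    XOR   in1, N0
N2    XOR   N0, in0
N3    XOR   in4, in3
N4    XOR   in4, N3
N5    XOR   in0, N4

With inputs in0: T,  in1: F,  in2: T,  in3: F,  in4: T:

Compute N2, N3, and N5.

N2 = F, N3 = T, N5 = T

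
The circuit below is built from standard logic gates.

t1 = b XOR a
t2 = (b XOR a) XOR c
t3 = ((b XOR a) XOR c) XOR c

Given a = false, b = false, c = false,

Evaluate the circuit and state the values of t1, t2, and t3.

t1 = false; t2 = false; t3 = false

t1 = false XOR false = false
t2 = (false XOR false) XOR false = false
t3 = ((false XOR false) XOR false) XOR false = false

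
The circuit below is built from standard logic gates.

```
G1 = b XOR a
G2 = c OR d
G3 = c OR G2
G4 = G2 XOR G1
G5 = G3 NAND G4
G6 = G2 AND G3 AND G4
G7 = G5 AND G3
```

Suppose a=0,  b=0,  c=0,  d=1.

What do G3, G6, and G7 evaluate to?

G3 = 1, G6 = 1, G7 = 0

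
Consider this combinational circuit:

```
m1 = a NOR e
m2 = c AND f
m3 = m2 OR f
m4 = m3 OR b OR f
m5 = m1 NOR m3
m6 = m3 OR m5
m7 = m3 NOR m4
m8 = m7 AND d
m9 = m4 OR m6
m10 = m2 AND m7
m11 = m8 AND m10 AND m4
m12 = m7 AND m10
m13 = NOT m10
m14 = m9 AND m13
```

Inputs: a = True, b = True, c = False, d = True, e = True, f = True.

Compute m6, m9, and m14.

m6 = True; m9 = True; m14 = True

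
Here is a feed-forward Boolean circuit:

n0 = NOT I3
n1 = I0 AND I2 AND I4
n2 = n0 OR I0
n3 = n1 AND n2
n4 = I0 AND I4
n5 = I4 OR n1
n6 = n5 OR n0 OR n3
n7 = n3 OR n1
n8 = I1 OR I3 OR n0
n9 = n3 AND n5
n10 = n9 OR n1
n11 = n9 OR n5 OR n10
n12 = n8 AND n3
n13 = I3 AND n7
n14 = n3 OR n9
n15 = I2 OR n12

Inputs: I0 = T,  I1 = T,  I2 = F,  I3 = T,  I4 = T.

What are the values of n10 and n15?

n10 = F  n15 = F

n0 = NOT I3 = NOT T = F
n1 = I0 AND I2 AND I4 = T AND F AND T = F
n2 = n0 OR I0 = F OR T = T
n3 = n1 AND n2 = F AND T = F
n5 = I4 OR n1 = T OR F = T
n8 = I1 OR I3 OR n0 = T OR T OR F = T
n9 = n3 AND n5 = F AND T = F
n10 = n9 OR n1 = F OR F = F
n12 = n8 AND n3 = T AND F = F
n15 = I2 OR n12 = F OR F = F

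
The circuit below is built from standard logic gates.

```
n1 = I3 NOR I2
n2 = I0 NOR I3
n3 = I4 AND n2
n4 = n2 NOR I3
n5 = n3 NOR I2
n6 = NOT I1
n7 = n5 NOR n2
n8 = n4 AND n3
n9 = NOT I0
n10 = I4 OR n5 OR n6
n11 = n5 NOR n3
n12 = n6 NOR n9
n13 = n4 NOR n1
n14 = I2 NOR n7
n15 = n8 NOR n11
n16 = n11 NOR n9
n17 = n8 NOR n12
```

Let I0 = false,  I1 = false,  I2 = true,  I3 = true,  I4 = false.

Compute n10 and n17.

n2 = I0 NOR I3 = false NOR true = false
n3 = I4 AND n2 = false AND false = false
n4 = n2 NOR I3 = false NOR true = false
n5 = n3 NOR I2 = false NOR true = false
n6 = NOT I1 = NOT false = true
n8 = n4 AND n3 = false AND false = false
n9 = NOT I0 = NOT false = true
n10 = I4 OR n5 OR n6 = false OR false OR true = true
n12 = n6 NOR n9 = true NOR true = false
n17 = n8 NOR n12 = false NOR false = true

n10 = true  n17 = true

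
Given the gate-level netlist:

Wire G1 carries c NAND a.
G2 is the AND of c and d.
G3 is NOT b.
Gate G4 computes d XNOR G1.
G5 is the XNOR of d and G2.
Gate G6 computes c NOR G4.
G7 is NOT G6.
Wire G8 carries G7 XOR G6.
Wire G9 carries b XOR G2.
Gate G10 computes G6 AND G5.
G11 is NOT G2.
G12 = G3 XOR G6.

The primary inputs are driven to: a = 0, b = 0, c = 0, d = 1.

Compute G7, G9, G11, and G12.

G7 = 1  G9 = 0  G11 = 1  G12 = 1

G1 = c NAND a = 0 NAND 0 = 1
G2 = c AND d = 0 AND 1 = 0
G3 = NOT b = NOT 0 = 1
G4 = d XNOR G1 = 1 XNOR 1 = 1
G6 = c NOR G4 = 0 NOR 1 = 0
G7 = NOT G6 = NOT 0 = 1
G9 = b XOR G2 = 0 XOR 0 = 0
G11 = NOT G2 = NOT 0 = 1
G12 = G3 XOR G6 = 1 XOR 0 = 1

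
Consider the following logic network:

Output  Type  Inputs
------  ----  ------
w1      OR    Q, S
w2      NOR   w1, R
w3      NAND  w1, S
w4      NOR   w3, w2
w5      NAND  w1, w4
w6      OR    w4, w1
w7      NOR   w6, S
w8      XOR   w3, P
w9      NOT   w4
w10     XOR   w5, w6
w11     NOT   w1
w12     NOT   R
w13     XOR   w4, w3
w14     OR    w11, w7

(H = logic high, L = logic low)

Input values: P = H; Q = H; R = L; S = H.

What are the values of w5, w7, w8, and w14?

w5 = L; w7 = L; w8 = H; w14 = L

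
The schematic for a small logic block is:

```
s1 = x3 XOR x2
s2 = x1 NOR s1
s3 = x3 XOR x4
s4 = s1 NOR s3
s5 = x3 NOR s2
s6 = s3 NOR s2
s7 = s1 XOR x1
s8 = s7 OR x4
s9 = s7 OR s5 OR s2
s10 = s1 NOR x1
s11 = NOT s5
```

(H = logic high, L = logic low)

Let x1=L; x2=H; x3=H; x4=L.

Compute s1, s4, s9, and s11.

s1 = x3 XOR x2 = H XOR H = L
s2 = x1 NOR s1 = L NOR L = H
s3 = x3 XOR x4 = H XOR L = H
s4 = s1 NOR s3 = L NOR H = L
s5 = x3 NOR s2 = H NOR H = L
s7 = s1 XOR x1 = L XOR L = L
s9 = s7 OR s5 OR s2 = L OR L OR H = H
s11 = NOT s5 = NOT L = H

s1 = L; s4 = L; s9 = H; s11 = H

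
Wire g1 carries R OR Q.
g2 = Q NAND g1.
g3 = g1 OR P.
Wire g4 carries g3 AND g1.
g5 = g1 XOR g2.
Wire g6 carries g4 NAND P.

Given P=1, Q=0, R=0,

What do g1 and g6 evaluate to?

g1 = 0, g6 = 1

g1 = R OR Q = 0 OR 0 = 0
g3 = g1 OR P = 0 OR 1 = 1
g4 = g3 AND g1 = 1 AND 0 = 0
g6 = g4 NAND P = 0 NAND 1 = 1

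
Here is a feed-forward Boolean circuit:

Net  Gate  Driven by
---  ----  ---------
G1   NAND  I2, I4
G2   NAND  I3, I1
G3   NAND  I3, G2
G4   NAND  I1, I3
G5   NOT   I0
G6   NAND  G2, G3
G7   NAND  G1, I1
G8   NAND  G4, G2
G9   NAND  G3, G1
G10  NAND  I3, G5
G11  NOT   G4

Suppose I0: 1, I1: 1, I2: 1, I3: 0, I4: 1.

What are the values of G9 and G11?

G9 = 1, G11 = 0

G1 = I2 NAND I4 = 1 NAND 1 = 0
G2 = I3 NAND I1 = 0 NAND 1 = 1
G3 = I3 NAND G2 = 0 NAND 1 = 1
G4 = I1 NAND I3 = 1 NAND 0 = 1
G9 = G3 NAND G1 = 1 NAND 0 = 1
G11 = NOT G4 = NOT 1 = 0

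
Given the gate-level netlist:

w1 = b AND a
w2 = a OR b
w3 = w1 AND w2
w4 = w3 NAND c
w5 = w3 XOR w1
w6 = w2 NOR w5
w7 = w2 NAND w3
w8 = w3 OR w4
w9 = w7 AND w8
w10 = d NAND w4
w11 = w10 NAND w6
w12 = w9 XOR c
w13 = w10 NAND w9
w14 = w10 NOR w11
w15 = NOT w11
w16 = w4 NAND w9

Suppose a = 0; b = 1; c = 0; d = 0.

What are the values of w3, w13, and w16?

w3 = 0; w13 = 0; w16 = 0

w1 = b AND a = 1 AND 0 = 0
w2 = a OR b = 0 OR 1 = 1
w3 = w1 AND w2 = 0 AND 1 = 0
w4 = w3 NAND c = 0 NAND 0 = 1
w7 = w2 NAND w3 = 1 NAND 0 = 1
w8 = w3 OR w4 = 0 OR 1 = 1
w9 = w7 AND w8 = 1 AND 1 = 1
w10 = d NAND w4 = 0 NAND 1 = 1
w13 = w10 NAND w9 = 1 NAND 1 = 0
w16 = w4 NAND w9 = 1 NAND 1 = 0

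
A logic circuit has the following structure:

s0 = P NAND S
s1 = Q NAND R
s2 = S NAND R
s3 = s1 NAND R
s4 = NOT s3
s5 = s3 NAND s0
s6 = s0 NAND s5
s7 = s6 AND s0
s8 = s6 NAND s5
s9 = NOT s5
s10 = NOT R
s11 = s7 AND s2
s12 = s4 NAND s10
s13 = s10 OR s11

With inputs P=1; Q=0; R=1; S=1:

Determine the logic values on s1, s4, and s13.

s0 = P NAND S = 1 NAND 1 = 0
s1 = Q NAND R = 0 NAND 1 = 1
s2 = S NAND R = 1 NAND 1 = 0
s3 = s1 NAND R = 1 NAND 1 = 0
s4 = NOT s3 = NOT 0 = 1
s5 = s3 NAND s0 = 0 NAND 0 = 1
s6 = s0 NAND s5 = 0 NAND 1 = 1
s7 = s6 AND s0 = 1 AND 0 = 0
s10 = NOT R = NOT 1 = 0
s11 = s7 AND s2 = 0 AND 0 = 0
s13 = s10 OR s11 = 0 OR 0 = 0

s1 = 1; s4 = 1; s13 = 0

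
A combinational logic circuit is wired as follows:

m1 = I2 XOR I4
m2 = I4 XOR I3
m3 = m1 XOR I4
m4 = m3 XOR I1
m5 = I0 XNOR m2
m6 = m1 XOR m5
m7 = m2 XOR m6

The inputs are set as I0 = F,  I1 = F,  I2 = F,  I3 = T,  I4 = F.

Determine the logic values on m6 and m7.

m1 = I2 XOR I4 = F XOR F = F
m2 = I4 XOR I3 = F XOR T = T
m5 = I0 XNOR m2 = F XNOR T = F
m6 = m1 XOR m5 = F XOR F = F
m7 = m2 XOR m6 = T XOR F = T

m6 = F; m7 = T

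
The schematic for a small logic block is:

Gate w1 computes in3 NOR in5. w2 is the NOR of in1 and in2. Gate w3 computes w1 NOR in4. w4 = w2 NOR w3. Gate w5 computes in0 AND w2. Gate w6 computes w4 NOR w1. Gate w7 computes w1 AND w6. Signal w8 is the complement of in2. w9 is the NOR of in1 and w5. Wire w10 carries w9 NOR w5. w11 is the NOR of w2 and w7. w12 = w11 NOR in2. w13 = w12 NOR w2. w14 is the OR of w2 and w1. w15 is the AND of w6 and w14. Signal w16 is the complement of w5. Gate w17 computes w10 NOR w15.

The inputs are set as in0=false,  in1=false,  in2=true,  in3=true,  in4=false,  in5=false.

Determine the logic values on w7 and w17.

w7 = false  w17 = true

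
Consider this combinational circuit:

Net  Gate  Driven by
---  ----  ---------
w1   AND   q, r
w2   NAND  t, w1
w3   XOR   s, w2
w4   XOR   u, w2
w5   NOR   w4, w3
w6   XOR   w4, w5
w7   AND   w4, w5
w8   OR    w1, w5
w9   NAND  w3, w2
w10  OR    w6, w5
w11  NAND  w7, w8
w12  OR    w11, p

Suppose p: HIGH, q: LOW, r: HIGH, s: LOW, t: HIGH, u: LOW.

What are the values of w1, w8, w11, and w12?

w1 = q AND r = LOW AND HIGH = LOW
w2 = t NAND w1 = HIGH NAND LOW = HIGH
w3 = s XOR w2 = LOW XOR HIGH = HIGH
w4 = u XOR w2 = LOW XOR HIGH = HIGH
w5 = w4 NOR w3 = HIGH NOR HIGH = LOW
w7 = w4 AND w5 = HIGH AND LOW = LOW
w8 = w1 OR w5 = LOW OR LOW = LOW
w11 = w7 NAND w8 = LOW NAND LOW = HIGH
w12 = w11 OR p = HIGH OR HIGH = HIGH

w1 = LOW, w8 = LOW, w11 = HIGH, w12 = HIGH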